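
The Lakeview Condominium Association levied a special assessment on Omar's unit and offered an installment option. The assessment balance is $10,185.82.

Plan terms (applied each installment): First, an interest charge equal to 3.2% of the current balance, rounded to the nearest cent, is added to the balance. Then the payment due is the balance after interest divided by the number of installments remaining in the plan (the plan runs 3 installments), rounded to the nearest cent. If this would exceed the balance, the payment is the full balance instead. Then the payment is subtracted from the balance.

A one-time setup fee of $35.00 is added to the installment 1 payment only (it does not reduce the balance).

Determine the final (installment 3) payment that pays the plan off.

Installment 1: opening $10,185.82; interest $325.95 → $10,511.77; payment $3,503.92 (+ $35.00 fee); balance $7,007.85
Installment 2: opening $7,007.85; interest $224.25 → $7,232.10; payment $3,616.05; balance $3,616.05
Installment 3: opening $3,616.05; interest $115.71 → $3,731.76; payment $3,731.76; balance $0.00

$3,731.76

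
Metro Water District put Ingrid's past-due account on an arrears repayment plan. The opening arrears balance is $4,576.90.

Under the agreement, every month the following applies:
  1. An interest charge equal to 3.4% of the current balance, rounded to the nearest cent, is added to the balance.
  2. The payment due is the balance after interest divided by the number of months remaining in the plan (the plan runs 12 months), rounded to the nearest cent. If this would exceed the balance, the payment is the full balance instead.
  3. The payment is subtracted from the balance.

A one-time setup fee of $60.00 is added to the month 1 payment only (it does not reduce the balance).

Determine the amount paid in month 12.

$569.68

# | Opening | Interest | Payment | Fee | End bal
1 | $4,576.90 | $155.61 | $394.38 | $60.00 | $4,338.13
2 | $4,338.13 | $147.50 | $407.78 | — | $4,077.85
3 | $4,077.85 | $138.65 | $421.65 | — | $3,794.85
4 | $3,794.85 | $129.02 | $435.99 | — | $3,487.88
5 | $3,487.88 | $118.59 | $450.81 | — | $3,155.66
6 | $3,155.66 | $107.29 | $466.14 | — | $2,796.81
7 | $2,796.81 | $95.09 | $481.98 | — | $2,409.92
8 | $2,409.92 | $81.94 | $498.37 | — | $1,993.49
9 | $1,993.49 | $67.78 | $515.32 | — | $1,545.95
10 | $1,545.95 | $52.56 | $532.84 | — | $1,065.67
11 | $1,065.67 | $36.23 | $550.95 | — | $550.95
12 | $550.95 | $18.73 | $569.68 | — | $0.00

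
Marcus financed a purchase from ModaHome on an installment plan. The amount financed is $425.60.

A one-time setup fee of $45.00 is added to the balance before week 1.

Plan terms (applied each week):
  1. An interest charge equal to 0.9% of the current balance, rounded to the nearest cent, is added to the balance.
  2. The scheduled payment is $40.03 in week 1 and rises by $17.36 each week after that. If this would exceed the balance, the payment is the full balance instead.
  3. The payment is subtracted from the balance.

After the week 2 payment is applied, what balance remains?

Week 1: $470.60 +$4.24 interest = $474.84; pay $40.03 → $434.81
Week 2: $434.81 +$3.91 interest = $438.72; pay $57.39 → $381.33

$381.33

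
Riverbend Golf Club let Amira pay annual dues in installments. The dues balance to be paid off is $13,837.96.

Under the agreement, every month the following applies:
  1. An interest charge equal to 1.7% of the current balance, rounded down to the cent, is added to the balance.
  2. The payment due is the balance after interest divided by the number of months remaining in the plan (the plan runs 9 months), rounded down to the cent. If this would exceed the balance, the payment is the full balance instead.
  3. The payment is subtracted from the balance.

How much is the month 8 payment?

# | Opening | Interest | Payment | End bal
1 | $13,837.96 | $235.24 | $1,563.68 | $12,509.52
2 | $12,509.52 | $212.66 | $1,590.27 | $11,131.91
3 | $11,131.91 | $189.24 | $1,617.30 | $9,703.85
4 | $9,703.85 | $164.96 | $1,644.80 | $8,224.01
5 | $8,224.01 | $139.80 | $1,672.76 | $6,691.05
6 | $6,691.05 | $113.74 | $1,701.19 | $5,103.60
7 | $5,103.60 | $86.76 | $1,730.12 | $3,460.24
8 | $3,460.24 | $58.82 | $1,759.53 | $1,759.53

$1,759.53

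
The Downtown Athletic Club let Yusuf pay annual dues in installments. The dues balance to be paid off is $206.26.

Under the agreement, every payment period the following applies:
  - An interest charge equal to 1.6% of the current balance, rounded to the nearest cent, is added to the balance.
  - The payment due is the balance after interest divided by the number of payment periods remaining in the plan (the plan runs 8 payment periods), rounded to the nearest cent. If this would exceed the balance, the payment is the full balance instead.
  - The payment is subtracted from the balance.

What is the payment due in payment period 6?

$28.36

Payment period 1: opening $206.26; interest $3.30 → $209.56; payment $26.20; balance $183.36
Payment period 2: opening $183.36; interest $2.93 → $186.29; payment $26.61; balance $159.68
Payment period 3: opening $159.68; interest $2.55 → $162.23; payment $27.04; balance $135.19
Payment period 4: opening $135.19; interest $2.16 → $137.35; payment $27.47; balance $109.88
Payment period 5: opening $109.88; interest $1.76 → $111.64; payment $27.91; balance $83.73
Payment period 6: opening $83.73; interest $1.34 → $85.07; payment $28.36; balance $56.71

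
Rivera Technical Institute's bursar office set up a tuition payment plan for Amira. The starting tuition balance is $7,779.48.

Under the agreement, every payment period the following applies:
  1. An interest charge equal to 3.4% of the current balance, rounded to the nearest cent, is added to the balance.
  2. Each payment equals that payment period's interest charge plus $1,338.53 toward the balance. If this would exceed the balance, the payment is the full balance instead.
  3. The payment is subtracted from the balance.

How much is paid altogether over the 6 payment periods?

$8,683.83

# | Opening | Interest | Payment | End bal
1 | $7,779.48 | $264.50 | $1,603.03 | $6,440.95
2 | $6,440.95 | $218.99 | $1,557.52 | $5,102.42
3 | $5,102.42 | $173.48 | $1,512.01 | $3,763.89
4 | $3,763.89 | $127.97 | $1,466.50 | $2,425.36
5 | $2,425.36 | $82.46 | $1,420.99 | $1,086.83
6 | $1,086.83 | $36.95 | $1,123.78 | $0.00
Total paid: $8,683.83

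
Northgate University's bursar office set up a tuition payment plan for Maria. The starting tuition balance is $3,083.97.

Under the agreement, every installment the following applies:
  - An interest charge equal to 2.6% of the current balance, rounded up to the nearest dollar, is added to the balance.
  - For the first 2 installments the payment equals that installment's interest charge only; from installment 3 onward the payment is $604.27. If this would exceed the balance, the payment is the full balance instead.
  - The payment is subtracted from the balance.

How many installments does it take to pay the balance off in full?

# | Opening | Interest | Payment | End bal
1 | $3,083.97 | $81.00 | $81.00 | $3,083.97
2 | $3,083.97 | $81.00 | $81.00 | $3,083.97
3 | $3,083.97 | $81.00 | $604.27 | $2,560.70
4 | $2,560.70 | $67.00 | $604.27 | $2,023.43
5 | $2,023.43 | $53.00 | $604.27 | $1,472.16
6 | $1,472.16 | $39.00 | $604.27 | $906.89
7 | $906.89 | $24.00 | $604.27 | $326.62
8 | $326.62 | $9.00 | $335.62 | $0.00
Balance reaches $0.00 in installment 8.

8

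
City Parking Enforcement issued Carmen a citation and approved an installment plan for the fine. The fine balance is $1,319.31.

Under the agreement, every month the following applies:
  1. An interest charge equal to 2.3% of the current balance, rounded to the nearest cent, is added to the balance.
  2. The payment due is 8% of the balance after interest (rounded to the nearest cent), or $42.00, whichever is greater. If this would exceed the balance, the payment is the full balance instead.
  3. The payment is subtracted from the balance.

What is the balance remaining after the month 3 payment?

$1,099.86

Month 1: $1,319.31 +$30.34 interest = $1,349.65; pay $107.97 → $1,241.68
Month 2: $1,241.68 +$28.56 interest = $1,270.24; pay $101.62 → $1,168.62
Month 3: $1,168.62 +$26.88 interest = $1,195.50; pay $95.64 → $1,099.86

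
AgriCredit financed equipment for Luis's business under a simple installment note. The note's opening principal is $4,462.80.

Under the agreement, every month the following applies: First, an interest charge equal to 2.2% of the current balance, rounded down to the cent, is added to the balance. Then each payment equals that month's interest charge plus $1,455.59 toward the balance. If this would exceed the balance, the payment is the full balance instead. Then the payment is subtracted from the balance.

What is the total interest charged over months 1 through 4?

Month 1: opening $4,462.80; interest $98.18 → $4,560.98; payment $1,553.77; balance $3,007.21
Month 2: opening $3,007.21; interest $66.15 → $3,073.36; payment $1,521.74; balance $1,551.62
Month 3: opening $1,551.62; interest $34.13 → $1,585.75; payment $1,489.72; balance $96.03
Month 4: opening $96.03; interest $2.11 → $98.14; payment $98.14; balance $0.00
Total interest: $98.18 + $66.15 + $34.13 + $2.11 = $200.57

$200.57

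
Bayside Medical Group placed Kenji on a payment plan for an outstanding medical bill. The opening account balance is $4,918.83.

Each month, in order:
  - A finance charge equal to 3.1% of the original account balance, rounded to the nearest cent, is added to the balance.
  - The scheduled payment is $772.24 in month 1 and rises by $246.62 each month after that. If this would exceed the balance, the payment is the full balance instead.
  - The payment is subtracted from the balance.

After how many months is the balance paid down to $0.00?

# | Opening | Interest | Payment | End bal
1 | $4,918.83 | $152.48 | $772.24 | $4,299.07
2 | $4,299.07 | $152.48 | $1,018.86 | $3,432.69
3 | $3,432.69 | $152.48 | $1,265.48 | $2,319.69
4 | $2,319.69 | $152.48 | $1,512.10 | $960.07
5 | $960.07 | $152.48 | $1,112.55 | $0.00
Balance reaches $0.00 in month 5.

5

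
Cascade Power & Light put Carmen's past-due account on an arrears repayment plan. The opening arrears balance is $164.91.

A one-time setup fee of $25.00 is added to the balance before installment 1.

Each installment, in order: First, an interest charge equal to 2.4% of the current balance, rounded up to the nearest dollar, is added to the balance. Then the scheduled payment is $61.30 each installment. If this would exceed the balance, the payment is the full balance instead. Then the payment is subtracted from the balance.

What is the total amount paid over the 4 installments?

Installment 1: opening $189.91; interest $5.00 → $194.91; payment $61.30; balance $133.61
Installment 2: opening $133.61; interest $4.00 → $137.61; payment $61.30; balance $76.31
Installment 3: opening $76.31; interest $2.00 → $78.31; payment $61.30; balance $17.01
Installment 4: opening $17.01; interest $1.00 → $18.01; payment $18.01; balance $0.00
Total paid: $201.91

$201.91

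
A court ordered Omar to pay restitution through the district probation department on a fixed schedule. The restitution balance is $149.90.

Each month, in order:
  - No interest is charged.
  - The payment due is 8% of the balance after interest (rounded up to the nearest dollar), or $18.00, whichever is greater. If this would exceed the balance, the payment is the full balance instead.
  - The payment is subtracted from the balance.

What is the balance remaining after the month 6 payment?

Month 1: $149.90 − $18.00 → $131.90
Month 2: $131.90 − $18.00 → $113.90
Month 3: $113.90 − $18.00 → $95.90
Month 4: $95.90 − $18.00 → $77.90
Month 5: $77.90 − $18.00 → $59.90
Month 6: $59.90 − $18.00 → $41.90

$41.90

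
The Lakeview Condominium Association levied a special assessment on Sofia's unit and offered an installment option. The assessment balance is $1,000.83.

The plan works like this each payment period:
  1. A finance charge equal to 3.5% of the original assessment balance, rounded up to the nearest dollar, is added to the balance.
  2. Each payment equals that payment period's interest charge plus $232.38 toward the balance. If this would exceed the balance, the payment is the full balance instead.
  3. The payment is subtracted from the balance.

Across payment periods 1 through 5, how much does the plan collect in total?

Payment period 1: opening $1,000.83; interest $36.00 → $1,036.83; payment $268.38; balance $768.45
Payment period 2: opening $768.45; interest $36.00 → $804.45; payment $268.38; balance $536.07
Payment period 3: opening $536.07; interest $36.00 → $572.07; payment $268.38; balance $303.69
Payment period 4: opening $303.69; interest $36.00 → $339.69; payment $268.38; balance $71.31
Payment period 5: opening $71.31; interest $36.00 → $107.31; payment $107.31; balance $0.00
Total paid: $1,180.83

$1,180.83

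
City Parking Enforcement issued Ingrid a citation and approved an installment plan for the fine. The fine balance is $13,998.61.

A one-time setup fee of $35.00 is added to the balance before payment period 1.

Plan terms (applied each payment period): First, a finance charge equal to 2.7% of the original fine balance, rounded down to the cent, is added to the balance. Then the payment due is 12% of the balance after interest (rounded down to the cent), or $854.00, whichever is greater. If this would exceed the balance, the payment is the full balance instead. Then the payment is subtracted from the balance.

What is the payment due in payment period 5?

Payment period 1: opening $14,033.61; interest $377.96 → $14,411.57; payment $1,729.38; balance $12,682.19
Payment period 2: opening $12,682.19; interest $377.96 → $13,060.15; payment $1,567.21; balance $11,492.94
Payment period 3: opening $11,492.94; interest $377.96 → $11,870.90; payment $1,424.50; balance $10,446.40
Payment period 4: opening $10,446.40; interest $377.96 → $10,824.36; payment $1,298.92; balance $9,525.44
Payment period 5: opening $9,525.44; interest $377.96 → $9,903.40; payment $1,188.40; balance $8,715.00

$1,188.40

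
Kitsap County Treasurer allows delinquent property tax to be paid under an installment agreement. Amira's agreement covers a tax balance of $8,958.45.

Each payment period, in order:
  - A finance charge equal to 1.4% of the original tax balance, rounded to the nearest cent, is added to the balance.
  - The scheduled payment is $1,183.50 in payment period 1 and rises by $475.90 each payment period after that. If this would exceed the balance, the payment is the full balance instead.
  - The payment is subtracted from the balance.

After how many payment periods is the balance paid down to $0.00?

Payment period 1: opening $8,958.45; interest $125.42 → $9,083.87; payment $1,183.50; balance $7,900.37
Payment period 2: opening $7,900.37; interest $125.42 → $8,025.79; payment $1,659.40; balance $6,366.39
Payment period 3: opening $6,366.39; interest $125.42 → $6,491.81; payment $2,135.30; balance $4,356.51
Payment period 4: opening $4,356.51; interest $125.42 → $4,481.93; payment $2,611.20; balance $1,870.73
Payment period 5: opening $1,870.73; interest $125.42 → $1,996.15; payment $1,996.15; balance $0.00
Balance reaches $0.00 in payment period 5.

5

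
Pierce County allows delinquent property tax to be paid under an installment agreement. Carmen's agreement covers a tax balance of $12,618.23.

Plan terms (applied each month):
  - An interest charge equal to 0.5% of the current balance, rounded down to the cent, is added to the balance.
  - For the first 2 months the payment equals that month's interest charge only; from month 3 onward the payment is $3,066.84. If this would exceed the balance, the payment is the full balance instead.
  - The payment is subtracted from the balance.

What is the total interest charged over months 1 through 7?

Month 1: $12,618.23 +$63.09 interest = $12,681.32; pay $63.09 → $12,618.23
Month 2: $12,618.23 +$63.09 interest = $12,681.32; pay $63.09 → $12,618.23
Month 3: $12,618.23 +$63.09 interest = $12,681.32; pay $3,066.84 → $9,614.48
Month 4: $9,614.48 +$48.07 interest = $9,662.55; pay $3,066.84 → $6,595.71
Month 5: $6,595.71 +$32.97 interest = $6,628.68; pay $3,066.84 → $3,561.84
Month 6: $3,561.84 +$17.80 interest = $3,579.64; pay $3,066.84 → $512.80
Month 7: $512.80 +$2.56 interest = $515.36; pay $515.36 → $0.00
Total interest: $63.09 + $63.09 + $63.09 + $48.07 + $32.97 + $17.80 + $2.56 = $290.67

$290.67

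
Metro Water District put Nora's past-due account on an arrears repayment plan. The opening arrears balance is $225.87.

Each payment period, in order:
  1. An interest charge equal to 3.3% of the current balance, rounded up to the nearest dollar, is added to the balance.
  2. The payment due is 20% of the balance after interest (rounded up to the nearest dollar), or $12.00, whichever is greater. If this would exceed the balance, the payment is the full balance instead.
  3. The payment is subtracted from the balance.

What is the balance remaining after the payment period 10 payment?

$28.87

Payment period 1: $225.87 +$8.00 interest = $233.87; pay $47.00 → $186.87
Payment period 2: $186.87 +$7.00 interest = $193.87; pay $39.00 → $154.87
Payment period 3: $154.87 +$6.00 interest = $160.87; pay $33.00 → $127.87
Payment period 4: $127.87 +$5.00 interest = $132.87; pay $27.00 → $105.87
Payment period 5: $105.87 +$4.00 interest = $109.87; pay $22.00 → $87.87
Payment period 6: $87.87 +$3.00 interest = $90.87; pay $19.00 → $71.87
Payment period 7: $71.87 +$3.00 interest = $74.87; pay $15.00 → $59.87
Payment period 8: $59.87 +$2.00 interest = $61.87; pay $13.00 → $48.87
Payment period 9: $48.87 +$2.00 interest = $50.87; pay $12.00 → $38.87
Payment period 10: $38.87 +$2.00 interest = $40.87; pay $12.00 → $28.87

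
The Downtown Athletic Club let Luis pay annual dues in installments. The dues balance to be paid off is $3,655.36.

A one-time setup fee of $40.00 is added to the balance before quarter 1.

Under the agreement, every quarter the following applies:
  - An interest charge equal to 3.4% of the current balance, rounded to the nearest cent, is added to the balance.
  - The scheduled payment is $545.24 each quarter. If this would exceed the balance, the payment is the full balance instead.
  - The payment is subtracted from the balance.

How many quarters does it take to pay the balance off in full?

8

Quarter 1: opening $3,695.36; interest $125.64 → $3,821.00; payment $545.24; balance $3,275.76
Quarter 2: opening $3,275.76; interest $111.38 → $3,387.14; payment $545.24; balance $2,841.90
Quarter 3: opening $2,841.90; interest $96.62 → $2,938.52; payment $545.24; balance $2,393.28
Quarter 4: opening $2,393.28; interest $81.37 → $2,474.65; payment $545.24; balance $1,929.41
Quarter 5: opening $1,929.41; interest $65.60 → $1,995.01; payment $545.24; balance $1,449.77
Quarter 6: opening $1,449.77; interest $49.29 → $1,499.06; payment $545.24; balance $953.82
Quarter 7: opening $953.82; interest $32.43 → $986.25; payment $545.24; balance $441.01
Quarter 8: opening $441.01; interest $14.99 → $456.00; payment $456.00; balance $0.00
Balance reaches $0.00 in quarter 8.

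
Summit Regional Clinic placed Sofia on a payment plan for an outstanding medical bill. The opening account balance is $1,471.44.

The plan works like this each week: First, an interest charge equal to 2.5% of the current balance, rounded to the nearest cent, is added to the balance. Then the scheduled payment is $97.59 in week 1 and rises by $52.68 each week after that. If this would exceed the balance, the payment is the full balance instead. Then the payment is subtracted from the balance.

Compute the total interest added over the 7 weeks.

Week 1: opening $1,471.44; interest $36.79 → $1,508.23; payment $97.59; balance $1,410.64
Week 2: opening $1,410.64; interest $35.27 → $1,445.91; payment $150.27; balance $1,295.64
Week 3: opening $1,295.64; interest $32.39 → $1,328.03; payment $202.95; balance $1,125.08
Week 4: opening $1,125.08; interest $28.13 → $1,153.21; payment $255.63; balance $897.58
Week 5: opening $897.58; interest $22.44 → $920.02; payment $308.31; balance $611.71
Week 6: opening $611.71; interest $15.29 → $627.00; payment $360.99; balance $266.01
Week 7: opening $266.01; interest $6.65 → $272.66; payment $272.66; balance $0.00
Total interest: $36.79 + $35.27 + $32.39 + $28.13 + $22.44 + $15.29 + $6.65 = $176.96

$176.96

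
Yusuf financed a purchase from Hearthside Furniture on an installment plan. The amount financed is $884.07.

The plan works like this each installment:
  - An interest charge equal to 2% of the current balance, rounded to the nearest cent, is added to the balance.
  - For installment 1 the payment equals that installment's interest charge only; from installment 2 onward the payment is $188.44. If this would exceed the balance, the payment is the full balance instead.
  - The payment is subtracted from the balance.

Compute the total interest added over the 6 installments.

$71.25

# | Opening | Interest | Payment | End bal
1 | $884.07 | $17.68 | $17.68 | $884.07
2 | $884.07 | $17.68 | $188.44 | $713.31
3 | $713.31 | $14.27 | $188.44 | $539.14
4 | $539.14 | $10.78 | $188.44 | $361.48
5 | $361.48 | $7.23 | $188.44 | $180.27
6 | $180.27 | $3.61 | $183.88 | $0.00
Total interest: $17.68 + $17.68 + $14.27 + $10.78 + $7.23 + $3.61 = $71.25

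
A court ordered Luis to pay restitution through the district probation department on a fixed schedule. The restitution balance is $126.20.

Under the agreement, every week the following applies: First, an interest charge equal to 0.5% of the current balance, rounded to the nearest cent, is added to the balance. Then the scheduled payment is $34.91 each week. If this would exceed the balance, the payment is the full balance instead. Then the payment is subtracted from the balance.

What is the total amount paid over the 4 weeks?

$127.69

Week 1: opening $126.20; interest $0.63 → $126.83; payment $34.91; balance $91.92
Week 2: opening $91.92; interest $0.46 → $92.38; payment $34.91; balance $57.47
Week 3: opening $57.47; interest $0.29 → $57.76; payment $34.91; balance $22.85
Week 4: opening $22.85; interest $0.11 → $22.96; payment $22.96; balance $0.00
Total paid: $127.69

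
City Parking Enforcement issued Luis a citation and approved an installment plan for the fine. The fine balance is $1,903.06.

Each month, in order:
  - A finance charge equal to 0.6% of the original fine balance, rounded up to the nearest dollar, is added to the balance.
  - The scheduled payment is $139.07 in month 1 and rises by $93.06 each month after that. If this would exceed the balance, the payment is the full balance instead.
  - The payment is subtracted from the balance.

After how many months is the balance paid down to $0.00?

Month 1: opening $1,903.06; interest $12.00 → $1,915.06; payment $139.07; balance $1,775.99
Month 2: opening $1,775.99; interest $12.00 → $1,787.99; payment $232.13; balance $1,555.86
Month 3: opening $1,555.86; interest $12.00 → $1,567.86; payment $325.19; balance $1,242.67
Month 4: opening $1,242.67; interest $12.00 → $1,254.67; payment $418.25; balance $836.42
Month 5: opening $836.42; interest $12.00 → $848.42; payment $511.31; balance $337.11
Month 6: opening $337.11; interest $12.00 → $349.11; payment $349.11; balance $0.00
Balance reaches $0.00 in month 6.

6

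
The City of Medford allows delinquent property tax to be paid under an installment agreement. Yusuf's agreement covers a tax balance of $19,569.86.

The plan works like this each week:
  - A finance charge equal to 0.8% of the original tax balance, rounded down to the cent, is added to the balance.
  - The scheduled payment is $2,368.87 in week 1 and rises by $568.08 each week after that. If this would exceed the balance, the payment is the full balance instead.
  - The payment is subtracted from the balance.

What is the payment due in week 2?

Week 1: $19,569.86 +$156.55 interest = $19,726.41; pay $2,368.87 → $17,357.54
Week 2: $17,357.54 +$156.55 interest = $17,514.09; pay $2,936.95 → $14,577.14

$2,936.95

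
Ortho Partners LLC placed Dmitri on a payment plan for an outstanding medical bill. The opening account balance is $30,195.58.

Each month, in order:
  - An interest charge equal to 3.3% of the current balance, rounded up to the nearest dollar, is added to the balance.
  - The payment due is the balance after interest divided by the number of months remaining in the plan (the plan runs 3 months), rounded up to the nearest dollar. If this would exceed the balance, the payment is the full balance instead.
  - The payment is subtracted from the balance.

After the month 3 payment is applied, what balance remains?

# | Opening | Interest | Payment | End bal
1 | $30,195.58 | $997.00 | $10,398.00 | $20,794.58
2 | $20,794.58 | $687.00 | $10,741.00 | $10,740.58
3 | $10,740.58 | $355.00 | $11,095.58 | $0.00

$0.00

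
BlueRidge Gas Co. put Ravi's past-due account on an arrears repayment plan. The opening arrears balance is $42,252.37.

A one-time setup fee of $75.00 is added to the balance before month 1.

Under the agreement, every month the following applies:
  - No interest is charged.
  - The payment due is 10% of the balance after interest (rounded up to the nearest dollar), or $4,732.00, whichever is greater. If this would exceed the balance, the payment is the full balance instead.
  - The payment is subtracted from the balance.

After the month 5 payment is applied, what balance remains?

Month 1: $42,327.37 − $4,732.00 → $37,595.37
Month 2: $37,595.37 − $4,732.00 → $32,863.37
Month 3: $32,863.37 − $4,732.00 → $28,131.37
Month 4: $28,131.37 − $4,732.00 → $23,399.37
Month 5: $23,399.37 − $4,732.00 → $18,667.37

$18,667.37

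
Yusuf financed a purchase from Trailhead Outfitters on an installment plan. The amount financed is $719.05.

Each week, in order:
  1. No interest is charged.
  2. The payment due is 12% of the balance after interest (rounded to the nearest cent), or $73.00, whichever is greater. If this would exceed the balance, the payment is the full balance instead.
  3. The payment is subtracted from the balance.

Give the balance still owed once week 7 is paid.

$191.83

Week 1: $719.05 − $86.29 → $632.76
Week 2: $632.76 − $75.93 → $556.83
Week 3: $556.83 − $73.00 → $483.83
Week 4: $483.83 − $73.00 → $410.83
Week 5: $410.83 − $73.00 → $337.83
Week 6: $337.83 − $73.00 → $264.83
Week 7: $264.83 − $73.00 → $191.83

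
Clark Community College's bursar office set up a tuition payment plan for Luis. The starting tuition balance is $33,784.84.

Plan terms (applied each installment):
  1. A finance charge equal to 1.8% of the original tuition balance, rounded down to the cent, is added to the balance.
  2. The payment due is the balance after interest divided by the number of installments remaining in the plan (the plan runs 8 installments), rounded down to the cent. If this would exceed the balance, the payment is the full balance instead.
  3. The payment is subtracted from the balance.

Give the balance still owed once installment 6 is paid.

Installment 1: $33,784.84 +$608.12 interest = $34,392.96; pay $4,299.12 → $30,093.84
Installment 2: $30,093.84 +$608.12 interest = $30,701.96; pay $4,385.99 → $26,315.97
Installment 3: $26,315.97 +$608.12 interest = $26,924.09; pay $4,487.34 → $22,436.75
Installment 4: $22,436.75 +$608.12 interest = $23,044.87; pay $4,608.97 → $18,435.90
Installment 5: $18,435.90 +$608.12 interest = $19,044.02; pay $4,761.00 → $14,283.02
Installment 6: $14,283.02 +$608.12 interest = $14,891.14; pay $4,963.71 → $9,927.43

$9,927.43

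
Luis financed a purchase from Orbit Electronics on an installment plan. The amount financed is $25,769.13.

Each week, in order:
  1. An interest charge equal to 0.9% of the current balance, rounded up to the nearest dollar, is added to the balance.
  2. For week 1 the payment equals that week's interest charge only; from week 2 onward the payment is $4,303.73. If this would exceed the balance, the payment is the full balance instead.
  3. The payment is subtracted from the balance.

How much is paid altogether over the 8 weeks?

$26,848.13

Week 1: opening $25,769.13; interest $232.00 → $26,001.13; payment $232.00; balance $25,769.13
Week 2: opening $25,769.13; interest $232.00 → $26,001.13; payment $4,303.73; balance $21,697.40
Week 3: opening $21,697.40; interest $196.00 → $21,893.40; payment $4,303.73; balance $17,589.67
Week 4: opening $17,589.67; interest $159.00 → $17,748.67; payment $4,303.73; balance $13,444.94
Week 5: opening $13,444.94; interest $122.00 → $13,566.94; payment $4,303.73; balance $9,263.21
Week 6: opening $9,263.21; interest $84.00 → $9,347.21; payment $4,303.73; balance $5,043.48
Week 7: opening $5,043.48; interest $46.00 → $5,089.48; payment $4,303.73; balance $785.75
Week 8: opening $785.75; interest $8.00 → $793.75; payment $793.75; balance $0.00
Total paid: $26,848.13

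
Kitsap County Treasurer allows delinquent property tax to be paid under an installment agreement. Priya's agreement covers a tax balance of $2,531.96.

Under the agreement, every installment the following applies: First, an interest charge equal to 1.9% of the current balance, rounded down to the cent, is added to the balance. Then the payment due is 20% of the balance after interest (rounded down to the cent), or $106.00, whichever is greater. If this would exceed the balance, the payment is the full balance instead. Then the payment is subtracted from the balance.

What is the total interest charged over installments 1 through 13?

Installment 1: $2,531.96 +$48.10 interest = $2,580.06; pay $516.01 → $2,064.05
Installment 2: $2,064.05 +$39.21 interest = $2,103.26; pay $420.65 → $1,682.61
Installment 3: $1,682.61 +$31.96 interest = $1,714.57; pay $342.91 → $1,371.66
Installment 4: $1,371.66 +$26.06 interest = $1,397.72; pay $279.54 → $1,118.18
Installment 5: $1,118.18 +$21.24 interest = $1,139.42; pay $227.88 → $911.54
Installment 6: $911.54 +$17.31 interest = $928.85; pay $185.77 → $743.08
Installment 7: $743.08 +$14.11 interest = $757.19; pay $151.43 → $605.76
Installment 8: $605.76 +$11.50 interest = $617.26; pay $123.45 → $493.81
Installment 9: $493.81 +$9.38 interest = $503.19; pay $106.00 → $397.19
Installment 10: $397.19 +$7.54 interest = $404.73; pay $106.00 → $298.73
Installment 11: $298.73 +$5.67 interest = $304.40; pay $106.00 → $198.40
Installment 12: $198.40 +$3.76 interest = $202.16; pay $106.00 → $96.16
Installment 13: $96.16 +$1.82 interest = $97.98; pay $97.98 → $0.00
Total interest: $48.10 + $39.21 + $31.96 + $26.06 + $21.24 + $17.31 + $14.11 + $11.50 + $9.38 + $7.54 + $5.67 + $3.76 + $1.82 = $237.66

$237.66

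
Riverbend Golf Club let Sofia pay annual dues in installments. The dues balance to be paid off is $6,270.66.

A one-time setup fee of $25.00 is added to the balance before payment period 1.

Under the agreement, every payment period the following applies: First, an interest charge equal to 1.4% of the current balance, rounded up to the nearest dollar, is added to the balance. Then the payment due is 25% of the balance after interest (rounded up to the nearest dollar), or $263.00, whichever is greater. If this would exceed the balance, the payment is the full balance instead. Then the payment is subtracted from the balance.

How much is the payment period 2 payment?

$1,214.00

# | Opening | Interest | Payment | End bal
1 | $6,295.66 | $89.00 | $1,597.00 | $4,787.66
2 | $4,787.66 | $68.00 | $1,214.00 | $3,641.66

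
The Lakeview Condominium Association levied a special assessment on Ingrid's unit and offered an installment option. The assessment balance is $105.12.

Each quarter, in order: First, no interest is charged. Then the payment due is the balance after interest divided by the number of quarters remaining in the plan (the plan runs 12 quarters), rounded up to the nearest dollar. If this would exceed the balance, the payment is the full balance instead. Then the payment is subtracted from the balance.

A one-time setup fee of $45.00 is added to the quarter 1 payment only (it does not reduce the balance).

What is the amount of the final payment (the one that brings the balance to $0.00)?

$7.12

Quarter 1: $105.12 − $9.00 (+ $45.00 fee) → $96.12
Quarter 2: $96.12 − $9.00 → $87.12
Quarter 3: $87.12 − $9.00 → $78.12
Quarter 4: $78.12 − $9.00 → $69.12
Quarter 5: $69.12 − $9.00 → $60.12
Quarter 6: $60.12 − $9.00 → $51.12
Quarter 7: $51.12 − $9.00 → $42.12
Quarter 8: $42.12 − $9.00 → $33.12
Quarter 9: $33.12 − $9.00 → $24.12
Quarter 10: $24.12 − $9.00 → $15.12
Quarter 11: $15.12 − $8.00 → $7.12
Quarter 12: $7.12 − $7.12 → $0.00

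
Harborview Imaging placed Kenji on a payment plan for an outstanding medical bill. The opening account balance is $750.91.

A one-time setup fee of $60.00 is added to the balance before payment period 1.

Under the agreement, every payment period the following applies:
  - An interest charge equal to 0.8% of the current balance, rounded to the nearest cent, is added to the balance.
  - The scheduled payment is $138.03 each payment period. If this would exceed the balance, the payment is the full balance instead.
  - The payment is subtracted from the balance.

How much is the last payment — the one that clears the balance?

Payment period 1: $810.91 +$6.49 interest = $817.40; pay $138.03 → $679.37
Payment period 2: $679.37 +$5.43 interest = $684.80; pay $138.03 → $546.77
Payment period 3: $546.77 +$4.37 interest = $551.14; pay $138.03 → $413.11
Payment period 4: $413.11 +$3.30 interest = $416.41; pay $138.03 → $278.38
Payment period 5: $278.38 +$2.23 interest = $280.61; pay $138.03 → $142.58
Payment period 6: $142.58 +$1.14 interest = $143.72; pay $138.03 → $5.69
Payment period 7: $5.69 +$0.05 interest = $5.74; pay $5.74 → $0.00

$5.74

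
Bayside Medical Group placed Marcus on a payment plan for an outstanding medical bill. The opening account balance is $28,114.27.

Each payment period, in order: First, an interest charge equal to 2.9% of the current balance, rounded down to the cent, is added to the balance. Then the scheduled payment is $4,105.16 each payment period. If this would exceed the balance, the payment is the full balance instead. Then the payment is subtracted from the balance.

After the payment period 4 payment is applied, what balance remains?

Payment period 1: opening $28,114.27; interest $815.31 → $28,929.58; payment $4,105.16; balance $24,824.42
Payment period 2: opening $24,824.42; interest $719.90 → $25,544.32; payment $4,105.16; balance $21,439.16
Payment period 3: opening $21,439.16; interest $621.73 → $22,060.89; payment $4,105.16; balance $17,955.73
Payment period 4: opening $17,955.73; interest $520.71 → $18,476.44; payment $4,105.16; balance $14,371.28

$14,371.28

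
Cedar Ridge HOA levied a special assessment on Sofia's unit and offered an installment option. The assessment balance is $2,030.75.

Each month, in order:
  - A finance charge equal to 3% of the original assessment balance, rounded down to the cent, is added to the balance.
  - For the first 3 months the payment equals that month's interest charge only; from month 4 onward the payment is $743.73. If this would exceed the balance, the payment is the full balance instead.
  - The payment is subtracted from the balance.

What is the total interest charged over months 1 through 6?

$365.52

Month 1: opening $2,030.75; interest $60.92 → $2,091.67; payment $60.92; balance $2,030.75
Month 2: opening $2,030.75; interest $60.92 → $2,091.67; payment $60.92; balance $2,030.75
Month 3: opening $2,030.75; interest $60.92 → $2,091.67; payment $60.92; balance $2,030.75
Month 4: opening $2,030.75; interest $60.92 → $2,091.67; payment $743.73; balance $1,347.94
Month 5: opening $1,347.94; interest $60.92 → $1,408.86; payment $743.73; balance $665.13
Month 6: opening $665.13; interest $60.92 → $726.05; payment $726.05; balance $0.00
Total interest: $60.92 + $60.92 + $60.92 + $60.92 + $60.92 + $60.92 = $365.52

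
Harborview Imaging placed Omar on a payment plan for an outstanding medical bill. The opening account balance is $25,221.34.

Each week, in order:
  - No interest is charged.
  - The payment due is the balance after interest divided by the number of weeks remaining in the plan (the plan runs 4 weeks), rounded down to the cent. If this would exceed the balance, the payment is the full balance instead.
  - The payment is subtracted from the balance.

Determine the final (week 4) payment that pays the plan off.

$6,305.34

# | Opening | Payment | End bal
1 | $25,221.34 | $6,305.33 | $18,916.01
2 | $18,916.01 | $6,305.33 | $12,610.68
3 | $12,610.68 | $6,305.34 | $6,305.34
4 | $6,305.34 | $6,305.34 | $0.00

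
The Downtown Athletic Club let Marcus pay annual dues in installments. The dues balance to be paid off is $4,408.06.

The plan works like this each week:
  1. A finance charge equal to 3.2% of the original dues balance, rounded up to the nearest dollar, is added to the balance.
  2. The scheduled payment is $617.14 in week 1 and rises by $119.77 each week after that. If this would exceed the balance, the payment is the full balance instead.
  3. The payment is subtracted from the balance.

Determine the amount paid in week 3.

Week 1: $4,408.06 +$142.00 interest = $4,550.06; pay $617.14 → $3,932.92
Week 2: $3,932.92 +$142.00 interest = $4,074.92; pay $736.91 → $3,338.01
Week 3: $3,338.01 +$142.00 interest = $3,480.01; pay $856.68 → $2,623.33

$856.68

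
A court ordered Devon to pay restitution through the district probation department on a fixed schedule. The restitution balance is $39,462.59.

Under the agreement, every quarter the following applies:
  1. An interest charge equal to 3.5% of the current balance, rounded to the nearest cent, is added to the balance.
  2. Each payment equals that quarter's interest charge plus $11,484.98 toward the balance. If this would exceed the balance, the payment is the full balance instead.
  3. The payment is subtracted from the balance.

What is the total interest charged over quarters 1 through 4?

# | Opening | Interest | Payment | End bal
1 | $39,462.59 | $1,381.19 | $12,866.17 | $27,977.61
2 | $27,977.61 | $979.22 | $12,464.20 | $16,492.63
3 | $16,492.63 | $577.24 | $12,062.22 | $5,007.65
4 | $5,007.65 | $175.27 | $5,182.92 | $0.00
Total interest: $1,381.19 + $979.22 + $577.24 + $175.27 = $3,112.92

$3,112.92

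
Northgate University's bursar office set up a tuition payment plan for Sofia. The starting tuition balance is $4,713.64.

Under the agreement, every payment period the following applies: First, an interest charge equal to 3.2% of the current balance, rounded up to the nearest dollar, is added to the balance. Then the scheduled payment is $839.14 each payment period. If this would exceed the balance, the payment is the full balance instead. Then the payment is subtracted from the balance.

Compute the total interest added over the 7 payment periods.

Payment period 1: opening $4,713.64; interest $151.00 → $4,864.64; payment $839.14; balance $4,025.50
Payment period 2: opening $4,025.50; interest $129.00 → $4,154.50; payment $839.14; balance $3,315.36
Payment period 3: opening $3,315.36; interest $107.00 → $3,422.36; payment $839.14; balance $2,583.22
Payment period 4: opening $2,583.22; interest $83.00 → $2,666.22; payment $839.14; balance $1,827.08
Payment period 5: opening $1,827.08; interest $59.00 → $1,886.08; payment $839.14; balance $1,046.94
Payment period 6: opening $1,046.94; interest $34.00 → $1,080.94; payment $839.14; balance $241.80
Payment period 7: opening $241.80; interest $8.00 → $249.80; payment $249.80; balance $0.00
Total interest: $151.00 + $129.00 + $107.00 + $83.00 + $59.00 + $34.00 + $8.00 = $571.00

$571.00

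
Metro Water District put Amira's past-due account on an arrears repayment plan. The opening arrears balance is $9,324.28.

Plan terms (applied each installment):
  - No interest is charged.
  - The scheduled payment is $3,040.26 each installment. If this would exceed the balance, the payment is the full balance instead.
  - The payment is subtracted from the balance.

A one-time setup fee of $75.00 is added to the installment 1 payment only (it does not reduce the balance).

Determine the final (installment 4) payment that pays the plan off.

$203.50

Installment 1: $9,324.28 − $3,040.26 (+ $75.00 fee) → $6,284.02
Installment 2: $6,284.02 − $3,040.26 → $3,243.76
Installment 3: $3,243.76 − $3,040.26 → $203.50
Installment 4: $203.50 − $203.50 → $0.00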